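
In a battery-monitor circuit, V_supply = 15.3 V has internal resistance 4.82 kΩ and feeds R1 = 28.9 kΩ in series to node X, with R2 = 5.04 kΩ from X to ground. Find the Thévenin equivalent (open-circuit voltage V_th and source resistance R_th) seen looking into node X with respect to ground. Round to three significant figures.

V_th ≈ 1.99 V, R_th ≈ 4.38 kΩ

R1' = 4.82 + 28.9 = 33.72 kΩ (source resistance + R1).
Open-circuit (no load on X): V_th = V_supply · R2/(R1' + R2) = 15.3 × 5.04/(33.72 + 5.04) = 1.989 V.
Zeroing V_supply shorts the top of R1' to ground, so R_th = R1' ‖ R2 = 4.385 kΩ.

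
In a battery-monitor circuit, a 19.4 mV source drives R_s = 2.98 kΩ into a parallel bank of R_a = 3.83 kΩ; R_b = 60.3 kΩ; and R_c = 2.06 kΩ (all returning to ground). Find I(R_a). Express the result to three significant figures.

Parallel bank: R_p = 1/(1/3.83 + 1/60.3 + 1/2.06) = 1.310 kΩ.
Node voltage V_A = V_s · R_p/(R_s + R_p) = 19.4 × 0.3054 = 5.925 mV.
Branch current I = V_A/R_a = 5.925/3.83 = 1.547 µA.

I ≈ 1.55 µA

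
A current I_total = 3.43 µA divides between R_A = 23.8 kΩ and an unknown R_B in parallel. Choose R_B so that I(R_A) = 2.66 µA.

R_B ≈ 82.2 kΩ

Two-branch current divider: I_A = I_total · R_B/(R_A + R_B).
With f = 0.7755, R_B = R_A · f/(1−f) = 23.8 × 3.455 = 82.22 kΩ.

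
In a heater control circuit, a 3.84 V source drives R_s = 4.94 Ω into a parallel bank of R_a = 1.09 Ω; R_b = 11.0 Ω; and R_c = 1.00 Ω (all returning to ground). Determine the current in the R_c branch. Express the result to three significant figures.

Parallel bank: R_p = 1/(1/1.09 + 1/11.0 + 1/1.00) = 0.4979 Ω.
Node voltage V_A = V_supply · R_p/(R_s + R_p) = 3.84 × 0.09157 = 0.3516 V.
I(R_c) = V_A / R_c = 0.3516/1.00 = 0.3516 A.

I ≈ 0.352 A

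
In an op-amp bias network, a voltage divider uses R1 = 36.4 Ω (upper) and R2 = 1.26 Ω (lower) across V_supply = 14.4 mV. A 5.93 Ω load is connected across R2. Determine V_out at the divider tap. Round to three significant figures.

V_out ≈ 0.400 mV

First combine the lower leg with the load: R2 ‖ R_L = 1.039 Ω.
Voltage divider with the loaded lower leg: V_out = 14.4 × 1.039/(36.4 + 1.039) = 14.4 × 0.02776 = 0.3997 mV.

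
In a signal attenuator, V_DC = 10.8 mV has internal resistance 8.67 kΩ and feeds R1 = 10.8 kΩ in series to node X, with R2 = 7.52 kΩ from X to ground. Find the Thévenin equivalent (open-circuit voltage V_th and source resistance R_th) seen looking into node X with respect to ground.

V_th ≈ 3.01 mV, R_th ≈ 5.42 kΩ

R1' = 8.67 + 10.8 = 19.47 kΩ (source resistance + R1).
V_th is the unloaded tap voltage: V_DC · R2/(R1'+R2) = 10.8 × 0.2786 = 3.009 mV.
With V_DC suppressed (replaced by a short), R_th = R1' ‖ R2 = (19.47 × 7.52)/(19.47 + 7.52) = 5.425 kΩ.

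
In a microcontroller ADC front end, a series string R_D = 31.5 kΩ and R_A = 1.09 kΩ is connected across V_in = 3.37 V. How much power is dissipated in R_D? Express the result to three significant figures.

Series current I = V_in/ΣR = 3.37/32.59 = 0.1034 mA.
P = I²R = 0.01069 × 31.5 = 0.3368 mW.

P ≈ 0.337 mW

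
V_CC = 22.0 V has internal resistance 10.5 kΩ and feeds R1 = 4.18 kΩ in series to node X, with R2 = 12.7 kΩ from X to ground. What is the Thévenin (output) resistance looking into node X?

R_th ≈ 6.81 kΩ

R1' = 10.5 + 4.18 = 14.68 kΩ (source resistance + R1).
Looking into X with the source shorted: R_th = R1'·R2/(R1'+R2) = 14.68 × 12.7/27.38 = 6.809 kΩ.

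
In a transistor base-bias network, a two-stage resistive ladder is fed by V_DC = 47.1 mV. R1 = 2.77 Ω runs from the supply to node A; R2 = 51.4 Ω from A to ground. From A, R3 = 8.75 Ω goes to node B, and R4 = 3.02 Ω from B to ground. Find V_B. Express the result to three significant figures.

Looking into the second stage from A: R3 + R4 = 11.77 Ω appears in parallel with R2.
Effective lower resistance at A: R2 ‖ 11.77 = 9.577 Ω.
V_A = 47.1 × 9.577/(2.77 + 9.577) = 36.53 mV.
Then the unloaded second divider: V_B = V_A × R4/(R3+R4) = 36.53 × 0.2566 = 9.374 mV.

V_B ≈ 9.37 mV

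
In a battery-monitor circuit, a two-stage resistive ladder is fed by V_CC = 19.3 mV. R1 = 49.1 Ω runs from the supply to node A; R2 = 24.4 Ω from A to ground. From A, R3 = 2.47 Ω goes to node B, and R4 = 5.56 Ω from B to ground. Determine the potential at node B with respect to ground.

V_B ≈ 1.46 mV

The second stage (R3 + R4 = 8.030 Ω) loads node A in parallel with R2.
R2 ‖ (R3+R4) = 6.042 Ω.
First divider: V_A = V_CC · 6.042/(49.1 + 6.042) = 2.115 mV.
V_B = V_A × 0.6924 = 1.464 mV.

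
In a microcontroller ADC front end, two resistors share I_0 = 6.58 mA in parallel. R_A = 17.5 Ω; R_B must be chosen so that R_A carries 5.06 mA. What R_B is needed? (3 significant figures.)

R_B ≈ 58.3 Ω

The fraction through R_A equals R_B/(R_A+R_B).
5.06/6.58 = R_B/(R_A + R_B) → R_B = R_A · (0.7690)/(1 − 0.7690) = 17.5 × 3.329 = 58.26 Ω.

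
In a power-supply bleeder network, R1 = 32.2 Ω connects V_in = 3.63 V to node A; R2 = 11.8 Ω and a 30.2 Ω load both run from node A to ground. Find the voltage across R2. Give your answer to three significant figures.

First combine the lower leg with the load: R2 ‖ R_L = 8.485 Ω.
Then V_out = V_in · R2'/(R1 + R2') = 3.63 × 8.485/40.68 = 0.7570 V.
(Unloaded it would be 0.974 V; the load pulls it down.)

V_out ≈ 0.757 V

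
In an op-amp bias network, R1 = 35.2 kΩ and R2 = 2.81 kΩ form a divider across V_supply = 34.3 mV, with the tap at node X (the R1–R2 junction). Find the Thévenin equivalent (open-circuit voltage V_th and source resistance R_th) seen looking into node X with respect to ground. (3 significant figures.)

V_th ≈ 2.54 mV, R_th ≈ 2.60 kΩ

Open-circuit (no load on X): V_th = V_supply · R2/(R1 + R2) = 34.3 × 2.81/(35.20 + 2.81) = 2.536 mV.
With V_supply suppressed (replaced by a short), R_th = R1 ‖ R2 = (35.20 × 2.81)/(35.20 + 2.81) = 2.602 kΩ.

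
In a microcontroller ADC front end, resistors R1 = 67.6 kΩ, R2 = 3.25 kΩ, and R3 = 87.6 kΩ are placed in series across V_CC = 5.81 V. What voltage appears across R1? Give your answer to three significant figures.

Total series resistance ΣR = 67.6 + 3.25 + 87.6 = 158.4 kΩ.
Voltage divider: V = V_CC · (67.60 / 158.4) = 5.81 × 0.4266 = 2.479 V.

V ≈ 2.48 V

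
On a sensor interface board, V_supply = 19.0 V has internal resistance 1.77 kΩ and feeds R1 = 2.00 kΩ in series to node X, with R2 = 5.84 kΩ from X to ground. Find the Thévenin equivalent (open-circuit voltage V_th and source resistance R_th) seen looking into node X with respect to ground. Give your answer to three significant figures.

R1' = 1.77 + 2.00 = 3.770 kΩ (source resistance + R1).
V_th is the unloaded tap voltage: V_supply · R2/(R1'+R2) = 19.0 × 0.6077 = 11.55 V.
Looking into X with the source shorted: R_th = R1'·R2/(R1'+R2) = 3.770 × 5.84/9.610 = 2.291 kΩ.

V_th ≈ 11.5 V, R_th ≈ 2.29 kΩ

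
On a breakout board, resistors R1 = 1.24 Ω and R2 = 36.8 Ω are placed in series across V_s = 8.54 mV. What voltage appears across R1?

Total series resistance ΣR = 1.24 + 36.8 = 38.04 Ω.
Voltage divider: V = V_s · (1.240 / 38.04) = 8.54 × 0.03260 = 0.2784 mV.

V ≈ 0.278 mV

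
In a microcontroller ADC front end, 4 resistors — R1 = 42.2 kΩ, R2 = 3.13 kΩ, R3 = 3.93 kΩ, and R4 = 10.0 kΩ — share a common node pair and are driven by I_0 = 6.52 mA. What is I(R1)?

Conductances: ΣG = 1/42.2 + 1/3.13 + 1/3.93 + 1/10.0 = 0.6976 (1/kΩ).
By the current-divider rule, I = I_0 · G_k/ΣG = 6.52 × 0.03397 = 0.2215 mA.

I ≈ 0.221 mA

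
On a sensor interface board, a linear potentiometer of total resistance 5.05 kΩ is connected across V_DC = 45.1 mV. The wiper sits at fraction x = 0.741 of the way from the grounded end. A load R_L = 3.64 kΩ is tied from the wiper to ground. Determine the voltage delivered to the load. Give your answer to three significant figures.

V_out ≈ 26.4 mV

Split the track: R_lower = x·R_p = 3.742 kΩ, R_upper = (1−x)·R_p = 1.308 kΩ.
Lower segment in parallel with the load: 3.742 ‖ 3.64 = 1.845 kΩ.
Loaded-divider output: V_out = 45.1 × 0.5852 = 26.39 mV.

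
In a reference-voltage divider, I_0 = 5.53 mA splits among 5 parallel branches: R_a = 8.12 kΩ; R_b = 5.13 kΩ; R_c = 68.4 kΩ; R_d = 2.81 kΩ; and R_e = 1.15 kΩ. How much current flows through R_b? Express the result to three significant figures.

I ≈ 0.692 mA

Total conductance ΣG = 1/8.12 + 1/5.13 + 1/68.4 + 1/2.81 + 1/1.15 = 1.558 (units of 1/kΩ).
R_b takes the fraction G_k/ΣG = 0.1949/1.558 = 0.1251, so I = 5.53 × 0.1251 = 0.6918 mA.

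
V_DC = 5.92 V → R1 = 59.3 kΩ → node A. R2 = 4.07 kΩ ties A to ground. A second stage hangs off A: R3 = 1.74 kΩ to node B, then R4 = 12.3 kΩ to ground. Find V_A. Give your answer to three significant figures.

V_A ≈ 0.299 V

Looking into the second stage from A: R3 + R4 = 14.04 kΩ appears in parallel with R2.
Effective lower resistance at A: R2 ‖ 14.04 = 3.155 kΩ.
So V_A = 5.92 × 0.05052 = 0.2991 V.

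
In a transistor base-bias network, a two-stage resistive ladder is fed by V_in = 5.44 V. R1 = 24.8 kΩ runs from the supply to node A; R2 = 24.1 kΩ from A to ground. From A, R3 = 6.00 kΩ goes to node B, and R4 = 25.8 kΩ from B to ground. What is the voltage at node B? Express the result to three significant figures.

Looking into the second stage from A: R3 + R4 = 31.80 kΩ appears in parallel with R2.
Effective lower resistance at A: R2 ‖ 31.80 = 13.71 kΩ.
V_A = 5.44 × 13.71/(24.8 + 13.71) = 1.937 V.
Stage 2 is unloaded, so V_B = V_A · R4/(R3+R4) = 1.937 × 25.8/31.80 = 1.571 V.

V_B ≈ 1.57 V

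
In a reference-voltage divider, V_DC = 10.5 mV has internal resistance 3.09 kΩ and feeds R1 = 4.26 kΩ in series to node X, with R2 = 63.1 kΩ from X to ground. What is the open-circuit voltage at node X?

V_th ≈ 9.40 mV

R1' = 3.09 + 4.26 = 7.350 kΩ (source resistance + R1).
Open-circuit (no load on X): V_th = V_DC · R2/(R1' + R2) = 10.5 × 63.1/(7.350 + 63.1) = 9.405 mV.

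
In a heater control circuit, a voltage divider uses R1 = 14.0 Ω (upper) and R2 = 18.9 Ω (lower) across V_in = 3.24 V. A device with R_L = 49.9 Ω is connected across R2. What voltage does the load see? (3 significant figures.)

V_out ≈ 1.60 V

The load sits in parallel with R2, giving an effective lower resistance R2' = R2·R_L/(R2+R_L) = 13.71 Ω.
Then V_out = V_in · R2'/(R1 + R2') = 3.24 × 13.71/27.71 = 1.603 V.
(Unloaded it would be 1.86 V; the load pulls it down.)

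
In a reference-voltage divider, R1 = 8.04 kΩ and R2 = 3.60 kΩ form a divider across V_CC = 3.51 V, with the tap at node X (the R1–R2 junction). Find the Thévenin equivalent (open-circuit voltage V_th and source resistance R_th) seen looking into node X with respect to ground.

Open-circuit (no load on X): V_th = V_CC · R2/(R1 + R2) = 3.51 × 3.60/(8.040 + 3.60) = 1.086 V.
Looking into X with the source shorted: R_th = R1·R2/(R1+R2) = 8.040 × 3.60/11.64 = 2.487 kΩ.

V_th ≈ 1.09 V, R_th ≈ 2.49 kΩ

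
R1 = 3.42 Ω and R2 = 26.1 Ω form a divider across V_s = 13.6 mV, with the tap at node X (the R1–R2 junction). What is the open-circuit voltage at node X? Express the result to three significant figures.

V_th ≈ 12.0 mV

Open-circuit (no load on X): V_th = V_s · R2/(R1 + R2) = 13.6 × 26.1/(3.420 + 26.1) = 12.02 mV.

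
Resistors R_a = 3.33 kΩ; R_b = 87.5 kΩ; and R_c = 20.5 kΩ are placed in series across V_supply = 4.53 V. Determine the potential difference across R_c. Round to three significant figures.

V ≈ 0.834 V

Series total: ΣR = 3.33 + 87.5 + 20.5 = 111.3 kΩ.
V = V_supply · R/ΣR = 4.53 × 0.1841 = 0.8341 V.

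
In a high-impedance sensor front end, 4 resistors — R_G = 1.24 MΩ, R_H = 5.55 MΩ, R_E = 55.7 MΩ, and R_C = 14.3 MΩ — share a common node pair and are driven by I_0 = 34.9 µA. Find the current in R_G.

Conductances: ΣG = 1/1.24 + 1/5.55 + 1/55.7 + 1/14.3 = 1.075 (1/MΩ).
R_G takes the fraction G_k/ΣG = 0.8065/1.075 = 0.7505, so I = 34.9 × 0.7505 = 26.19 µA.

I ≈ 26.2 µA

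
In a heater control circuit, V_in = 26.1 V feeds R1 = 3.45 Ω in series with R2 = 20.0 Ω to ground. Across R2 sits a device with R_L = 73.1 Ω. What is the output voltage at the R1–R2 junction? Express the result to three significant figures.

V_out ≈ 21.4 V

R2 ‖ R_L = (20.0 × 73.1)/(20.0 + 73.1) = 15.70 Ω.
Then V_out = V_in · R2'/(R1 + R2') = 26.1 × 15.70/19.15 = 21.40 V.
(Unloaded it would be 22.3 V; the load pulls it down.)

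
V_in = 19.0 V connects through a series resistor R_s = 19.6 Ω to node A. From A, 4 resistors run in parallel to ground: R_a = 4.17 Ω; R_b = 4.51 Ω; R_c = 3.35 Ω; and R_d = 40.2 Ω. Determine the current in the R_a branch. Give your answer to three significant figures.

Equivalent of the parallel group: R_p = 1.274 Ω.
Node voltage V_A = V_in · R_p/(R_s + R_p) = 19.0 × 0.06103 = 1.160 V.
Branch current I = V_A/R_a = 1.160/4.17 = 0.2781 A.

I ≈ 0.278 A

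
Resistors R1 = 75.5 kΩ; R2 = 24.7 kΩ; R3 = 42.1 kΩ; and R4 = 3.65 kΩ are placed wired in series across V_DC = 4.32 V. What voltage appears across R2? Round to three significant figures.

V ≈ 0.731 V

Series total: ΣR = 75.5 + 24.7 + 42.1 + 3.65 = 145.9 kΩ.
V = V_DC · R/ΣR = 4.32 × 0.1692 = 0.7311 V.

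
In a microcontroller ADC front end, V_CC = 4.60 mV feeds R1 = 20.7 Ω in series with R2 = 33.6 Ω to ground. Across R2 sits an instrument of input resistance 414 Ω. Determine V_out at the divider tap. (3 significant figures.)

V_out ≈ 2.76 mV

First combine the lower leg with the load: R2 ‖ R_L = 31.08 Ω.
Voltage divider with the loaded lower leg: V_out = 4.60 × 31.08/(20.7 + 31.08) = 4.60 × 0.6002 = 2.761 mV.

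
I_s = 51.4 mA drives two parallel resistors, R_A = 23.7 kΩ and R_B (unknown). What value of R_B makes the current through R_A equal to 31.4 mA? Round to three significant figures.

R_B ≈ 37.2 kΩ

The fraction through R_A equals R_B/(R_A+R_B).
31.4/51.4 = R_B/(R_A + R_B) → R_B = R_A · (0.6109)/(1 − 0.6109) = 23.7 × 1.570 = 37.21 kΩ.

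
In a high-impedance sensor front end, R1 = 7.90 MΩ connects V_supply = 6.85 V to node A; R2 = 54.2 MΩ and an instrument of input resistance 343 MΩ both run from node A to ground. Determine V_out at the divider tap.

V_out ≈ 5.86 V

R2 ‖ R_L = (54.2 × 343)/(54.2 + 343) = 46.80 MΩ.
Voltage divider with the loaded lower leg: V_out = 6.85 × 46.80/(7.90 + 46.80) = 6.85 × 0.8556 = 5.861 V.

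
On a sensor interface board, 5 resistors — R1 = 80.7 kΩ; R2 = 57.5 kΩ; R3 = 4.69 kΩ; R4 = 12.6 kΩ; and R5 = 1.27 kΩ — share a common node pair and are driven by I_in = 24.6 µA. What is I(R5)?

Total conductance ΣG = 1/80.7 + 1/57.5 + 1/4.69 + 1/12.6 + 1/1.27 = 1.110 (units of 1/kΩ).
Current divider: I(R5) = I_in · G_k/ΣG = 24.6 × (0.7874/1.110) = 24.6 × 0.7095 = 17.45 µA.

I ≈ 17.5 µA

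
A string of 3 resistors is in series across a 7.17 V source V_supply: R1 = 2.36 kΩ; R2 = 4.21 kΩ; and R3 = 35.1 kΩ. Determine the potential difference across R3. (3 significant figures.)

Total series resistance ΣR = 2.36 + 4.21 + 35.1 = 41.67 kΩ.
By the voltage-divider rule, V = 7.17 × 35.10/41.67 = 6.040 V.

V ≈ 6.04 V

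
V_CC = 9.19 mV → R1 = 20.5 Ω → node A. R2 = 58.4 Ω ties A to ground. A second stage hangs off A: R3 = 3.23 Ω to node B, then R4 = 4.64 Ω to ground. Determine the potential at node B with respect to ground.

V_B ≈ 1.37 mV

Looking into the second stage from A: R3 + R4 = 7.870 Ω appears in parallel with R2.
Effective lower resistance at A: R2 ‖ 7.870 = 6.935 Ω.
V_A = 9.19 × 6.935/(20.5 + 6.935) = 2.323 mV.
Then the unloaded second divider: V_B = V_A × R4/(R3+R4) = 2.323 × 0.5896 = 1.370 mV.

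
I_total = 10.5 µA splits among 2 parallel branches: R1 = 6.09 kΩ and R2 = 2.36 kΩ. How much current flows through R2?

I ≈ 7.57 µA

For two parallel branches, I_k = I_total · (other R)/(sum of R).
I(R2) = 10.5 × 6.09/(6.09 + 2.36) = 10.5 × 0.7207 = 7.567 µA.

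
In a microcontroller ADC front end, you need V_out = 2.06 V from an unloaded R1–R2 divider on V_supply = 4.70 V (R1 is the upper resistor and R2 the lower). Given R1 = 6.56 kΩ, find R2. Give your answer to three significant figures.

R2 ≈ 5.12 kΩ

The divider ratio is R2/(R1+R2) = 2.06/4.70 = 0.4383.
R2 = R1 · 0.4383/(1 − 0.4383) = 5.119 kΩ.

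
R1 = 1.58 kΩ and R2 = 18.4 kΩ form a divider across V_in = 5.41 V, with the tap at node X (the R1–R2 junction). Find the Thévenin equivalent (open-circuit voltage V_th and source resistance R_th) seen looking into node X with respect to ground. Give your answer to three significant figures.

With X open, the divider is unloaded: V_th = 5.41 × 18.4/19.98 = 4.982 V.
Zeroing V_in shorts the top of R1 to ground, so R_th = R1 ‖ R2 = 1.455 kΩ.

V_th ≈ 4.98 V, R_th ≈ 1.46 kΩ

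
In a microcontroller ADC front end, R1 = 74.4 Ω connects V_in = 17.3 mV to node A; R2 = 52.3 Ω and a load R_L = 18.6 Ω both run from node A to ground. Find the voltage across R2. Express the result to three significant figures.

V_out ≈ 2.69 mV

R2 ‖ R_L = (52.3 × 18.6)/(52.3 + 18.6) = 13.72 Ω.
Then V_out = V_in · R2'/(R1 + R2') = 17.3 × 13.72/88.12 = 2.694 mV.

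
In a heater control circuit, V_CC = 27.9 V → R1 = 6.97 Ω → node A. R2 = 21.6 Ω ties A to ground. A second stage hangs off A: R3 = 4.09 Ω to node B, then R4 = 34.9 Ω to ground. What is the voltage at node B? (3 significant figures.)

V_B ≈ 16.6 V

Node A sees R2 in parallel with the series input of stage 2, R3 + R4 = 38.99 Ω.
Effective lower resistance at A: R2 ‖ 38.99 = 13.90 Ω.
So V_A = 27.9 × 0.6660 = 18.58 V.
Then the unloaded second divider: V_B = V_A × R4/(R3+R4) = 18.58 × 0.8951 = 16.63 V.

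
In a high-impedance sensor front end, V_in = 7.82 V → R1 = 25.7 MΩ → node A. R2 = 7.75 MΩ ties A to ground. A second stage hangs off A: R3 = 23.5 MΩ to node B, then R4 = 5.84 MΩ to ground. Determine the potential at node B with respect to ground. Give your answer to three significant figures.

V_B ≈ 0.300 V

Node A sees R2 in parallel with the series input of stage 2, R3 + R4 = 29.34 MΩ.
Effective lower resistance at A: R2 ‖ 29.34 = 6.131 MΩ.
First divider: V_A = V_in · 6.131/(25.7 + 6.131) = 1.506 V.
Then the unloaded second divider: V_B = V_A × R4/(R3+R4) = 1.506 × 0.1990 = 0.2998 V.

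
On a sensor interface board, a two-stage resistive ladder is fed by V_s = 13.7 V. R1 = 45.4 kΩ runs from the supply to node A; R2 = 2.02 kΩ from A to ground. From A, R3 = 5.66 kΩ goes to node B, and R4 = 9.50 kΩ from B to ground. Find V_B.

The second stage (R3 + R4 = 15.16 kΩ) loads node A in parallel with R2.
R2 ‖ (R3+R4) = 1.782 kΩ.
V_A = 13.7 × 1.782/(45.4 + 1.782) = 0.5176 V.
Then the unloaded second divider: V_B = V_A × R4/(R3+R4) = 0.5176 × 0.6266 = 0.3243 V.

V_B ≈ 0.324 V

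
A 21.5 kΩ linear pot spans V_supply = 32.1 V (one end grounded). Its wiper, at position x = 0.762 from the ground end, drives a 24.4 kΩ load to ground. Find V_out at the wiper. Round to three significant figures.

Lower segment x·R_p = 16.38 kΩ; upper segment (1−x)·R_p = 5.117 kΩ.
(x·R_p) ‖ R_L = 9.802 kΩ.
Loaded-divider output: V_out = 32.1 × 0.6570 = 21.09 V.
(Unloaded: V_out = x·V_supply = 24.5 V.)

V_out ≈ 21.1 V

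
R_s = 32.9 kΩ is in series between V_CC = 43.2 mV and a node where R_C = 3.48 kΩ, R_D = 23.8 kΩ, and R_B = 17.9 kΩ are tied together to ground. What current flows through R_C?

I ≈ 0.908 µA

Parallel bank: R_p = 1/(1/3.48 + 1/23.8 + 1/17.9) = 2.596 kΩ.
Node voltage V_A = V_CC · R_p/(R_s + R_p) = 43.2 × 0.07313 = 3.159 mV.
Branch current I = V_A/R_C = 3.159/3.48 = 0.9078 µA.
(Equivalently: I_total = 1.217 µA, then current-divider fraction G_k/ΣG = 0.7459.)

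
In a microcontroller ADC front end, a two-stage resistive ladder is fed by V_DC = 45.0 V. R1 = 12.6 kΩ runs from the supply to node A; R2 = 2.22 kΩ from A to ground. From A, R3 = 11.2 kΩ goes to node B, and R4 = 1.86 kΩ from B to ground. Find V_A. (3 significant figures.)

Looking into the second stage from A: R3 + R4 = 13.06 kΩ appears in parallel with R2.
R2 ‖ (R3+R4) = 1.897 kΩ.
V_A = 45.0 × 1.897/(12.6 + 1.897) = 5.890 V.

V_A ≈ 5.89 V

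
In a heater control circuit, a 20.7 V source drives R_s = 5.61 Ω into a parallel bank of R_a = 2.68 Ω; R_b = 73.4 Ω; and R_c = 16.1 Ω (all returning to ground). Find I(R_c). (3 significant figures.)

I ≈ 0.365 A

Equivalent of the parallel group: R_p = 2.228 Ω.
V_A = 20.7 × 2.228/7.838 = 5.884 V.
I(R_c) = V_A / R_c = 5.884/16.1 = 0.3655 A.
(Check via current divider: I_total = 2.641 A; share G_k/ΣG = 0.1384 → same result.)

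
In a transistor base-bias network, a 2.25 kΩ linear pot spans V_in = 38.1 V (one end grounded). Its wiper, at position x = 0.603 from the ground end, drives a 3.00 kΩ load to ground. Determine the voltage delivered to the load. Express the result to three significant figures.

Lower segment x·R_p = 1.357 kΩ; upper segment (1−x)·R_p = 0.8933 kΩ.
(x·R_p) ‖ R_L = 0.9342 kΩ.
Then V_out = V_in · 0.9342/(0.8933 + 0.9342) = 19.48 V.
(Unloaded: V_out = x·V_in = 23.0 V.)

V_out ≈ 19.5 V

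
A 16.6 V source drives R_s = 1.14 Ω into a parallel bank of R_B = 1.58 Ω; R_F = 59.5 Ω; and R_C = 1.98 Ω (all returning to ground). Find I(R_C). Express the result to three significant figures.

I ≈ 3.62 A

Parallel bank: R_p = 1/(1/1.58 + 1/59.5 + 1/1.98) = 0.8660 Ω.
V_A = 16.6 × 0.8660/2.006 = 7.166 V.
Branch current I = V_A/R_C = 7.166/1.98 = 3.619 A.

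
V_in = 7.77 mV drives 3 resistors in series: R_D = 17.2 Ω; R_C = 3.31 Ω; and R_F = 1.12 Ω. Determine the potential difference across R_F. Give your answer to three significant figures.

Series total: ΣR = 17.2 + 3.31 + 1.12 = 21.63 Ω.
V = V_in · R/ΣR = 7.77 × 0.05178 = 0.4023 mV.

V ≈ 0.402 mV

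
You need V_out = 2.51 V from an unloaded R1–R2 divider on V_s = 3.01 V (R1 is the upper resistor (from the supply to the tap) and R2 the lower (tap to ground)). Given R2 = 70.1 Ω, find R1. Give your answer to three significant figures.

Required fraction k = V_out/V_s = 0.8339.
Rearranging, R1 = R2·(1−k)/k = 70.1 × 0.1992 = 13.96 Ω.

R1 ≈ 14.0 Ω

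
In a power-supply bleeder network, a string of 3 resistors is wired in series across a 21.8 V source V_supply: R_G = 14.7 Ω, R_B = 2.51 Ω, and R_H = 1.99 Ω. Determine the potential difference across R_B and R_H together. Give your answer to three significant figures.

V ≈ 5.11 V

Series total: ΣR = 14.7 + 2.51 + 1.99 = 19.20 Ω.
R_{R_B..R_H} = 2.51 + 1.99 = 4.500 Ω.
Voltage divider: V = V_supply · (4.500 / 19.20) = 21.8 × 0.2344 = 5.109 V.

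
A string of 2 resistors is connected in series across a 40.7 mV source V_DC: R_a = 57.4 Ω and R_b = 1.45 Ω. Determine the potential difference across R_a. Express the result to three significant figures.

Series total: ΣR = 57.4 + 1.45 = 58.85 Ω.
V = V_DC · R/ΣR = 40.7 × 0.9754 = 39.70 mV.

V ≈ 39.7 mV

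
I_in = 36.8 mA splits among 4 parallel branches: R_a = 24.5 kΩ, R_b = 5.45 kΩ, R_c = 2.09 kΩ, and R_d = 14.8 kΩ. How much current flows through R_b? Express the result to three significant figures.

I ≈ 8.77 mA

ΣG = 1/24.5 + 1/5.45 + 1/2.09 + 1/14.8 = 0.7703.
Current divider: I(R_b) = I_in · G_k/ΣG = 36.8 × (0.1835/0.7703) = 36.8 × 0.2382 = 8.765 mA.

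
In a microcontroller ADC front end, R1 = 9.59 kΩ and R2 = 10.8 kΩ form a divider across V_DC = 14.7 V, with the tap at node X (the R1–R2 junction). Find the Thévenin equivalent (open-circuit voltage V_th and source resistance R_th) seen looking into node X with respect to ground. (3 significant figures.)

Open-circuit (no load on X): V_th = V_DC · R2/(R1 + R2) = 14.7 × 10.8/(9.590 + 10.8) = 7.786 V.
With V_DC suppressed (replaced by a short), R_th = R1 ‖ R2 = (9.590 × 10.8)/(9.590 + 10.8) = 5.080 kΩ.

V_th ≈ 7.79 V, R_th ≈ 5.08 kΩ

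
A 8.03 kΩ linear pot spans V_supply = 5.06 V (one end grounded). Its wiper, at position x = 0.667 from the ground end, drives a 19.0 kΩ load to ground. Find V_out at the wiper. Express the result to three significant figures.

V_out ≈ 3.09 V

Split the track: R_lower = x·R_p = 5.356 kΩ, R_upper = (1−x)·R_p = 2.674 kΩ.
Lower segment in parallel with the load: 5.356 ‖ 19.0 = 4.178 kΩ.
Loaded-divider output: V_out = 5.06 × 0.6098 = 3.085 V.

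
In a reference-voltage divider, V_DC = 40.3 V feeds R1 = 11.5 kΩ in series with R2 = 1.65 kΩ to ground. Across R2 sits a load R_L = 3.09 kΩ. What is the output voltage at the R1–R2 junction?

First combine the lower leg with the load: R2 ‖ R_L = 1.076 kΩ.
Voltage divider with the loaded lower leg: V_out = 40.3 × 1.076/(11.5 + 1.076) = 40.3 × 0.08553 = 3.447 V.
(Unloaded it would be 5.06 V; the load pulls it down.)

V_out ≈ 3.45 V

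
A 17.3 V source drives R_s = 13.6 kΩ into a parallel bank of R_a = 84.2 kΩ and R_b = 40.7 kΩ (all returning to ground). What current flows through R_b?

I ≈ 0.284 mA

Equivalent of the parallel group: R_p = 27.44 kΩ.
Node voltage V_A = V_CC · R_p/(R_s + R_p) = 17.3 × 0.6686 = 11.57 V.
I(R_b) = V_A / R_b = 11.57/40.7 = 0.2842 mA.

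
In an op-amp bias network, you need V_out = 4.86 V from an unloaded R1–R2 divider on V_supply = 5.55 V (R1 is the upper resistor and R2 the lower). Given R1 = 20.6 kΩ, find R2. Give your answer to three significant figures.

R2 ≈ 145 kΩ

V_out/V_supply = R2/(R1+R2) = 0.8757.
R2 = R1 · 0.8757/(1 − 0.8757) = 145.1 kΩ.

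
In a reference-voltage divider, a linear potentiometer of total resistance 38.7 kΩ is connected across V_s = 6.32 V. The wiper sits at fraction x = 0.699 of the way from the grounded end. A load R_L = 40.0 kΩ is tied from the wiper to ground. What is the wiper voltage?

V_out ≈ 3.67 V

Split the track: R_lower = x·R_p = 27.05 kΩ, R_upper = (1−x)·R_p = 11.65 kΩ.
Lower segment in parallel with the load: 27.05 ‖ 40.0 = 16.14 kΩ.
Then V_out = V_s · 16.14/(11.65 + 16.14) = 3.671 V.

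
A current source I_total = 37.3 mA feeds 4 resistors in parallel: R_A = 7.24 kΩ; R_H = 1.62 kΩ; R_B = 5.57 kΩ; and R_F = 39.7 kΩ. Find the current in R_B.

I ≈ 6.97 mA

Conductances: ΣG = 1/7.24 + 1/1.62 + 1/5.57 + 1/39.7 = 0.9601 (1/kΩ).
By the current-divider rule, I = I_total · G_k/ΣG = 37.3 × 0.1870 = 6.975 mA.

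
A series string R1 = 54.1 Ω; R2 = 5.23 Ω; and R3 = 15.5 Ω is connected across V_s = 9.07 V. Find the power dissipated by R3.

P ≈ 0.228 W

Series current I = V_s/ΣR = 9.07/74.83 = 0.1212 A.
V(R3) = I·R = 1.879 V; P = V·I = 1.879 × 0.1212 = 0.2277 W.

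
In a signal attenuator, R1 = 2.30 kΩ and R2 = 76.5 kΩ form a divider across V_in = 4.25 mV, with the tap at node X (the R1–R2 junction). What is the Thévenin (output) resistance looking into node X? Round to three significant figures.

With V_in suppressed (replaced by a short), R_th = R1 ‖ R2 = (2.300 × 76.5)/(2.300 + 76.5) = 2.233 kΩ.

R_th ≈ 2.23 kΩ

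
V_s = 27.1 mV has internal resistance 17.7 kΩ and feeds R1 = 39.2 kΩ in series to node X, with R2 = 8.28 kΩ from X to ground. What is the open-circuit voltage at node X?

R1' = 17.7 + 39.2 = 56.90 kΩ (source resistance + R1).
Open-circuit (no load on X): V_th = V_s · R2/(R1' + R2) = 27.1 × 8.28/(56.90 + 8.28) = 3.443 mV.

V_th ≈ 3.44 mV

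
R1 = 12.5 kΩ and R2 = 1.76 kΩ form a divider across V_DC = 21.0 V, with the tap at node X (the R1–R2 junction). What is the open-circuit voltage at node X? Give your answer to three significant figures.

V_th ≈ 2.59 V

V_th is the unloaded tap voltage: V_DC · R2/(R1+R2) = 21.0 × 0.1234 = 2.592 V.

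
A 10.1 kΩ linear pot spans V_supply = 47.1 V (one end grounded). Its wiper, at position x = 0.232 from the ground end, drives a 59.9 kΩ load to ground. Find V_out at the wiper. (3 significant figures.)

V_out ≈ 10.6 V

Split the track: R_lower = x·R_p = 2.343 kΩ, R_upper = (1−x)·R_p = 7.757 kΩ.
Lower segment in parallel with the load: 2.343 ‖ 59.9 = 2.255 kΩ.
Loaded-divider output: V_out = 47.1 × 0.2252 = 10.61 V.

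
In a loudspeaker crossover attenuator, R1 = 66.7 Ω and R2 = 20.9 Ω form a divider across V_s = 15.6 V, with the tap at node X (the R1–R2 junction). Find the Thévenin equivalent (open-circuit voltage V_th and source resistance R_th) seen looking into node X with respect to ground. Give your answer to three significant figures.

V_th ≈ 3.72 V, R_th ≈ 15.9 Ω

V_th is the unloaded tap voltage: V_s · R2/(R1+R2) = 15.6 × 0.2386 = 3.722 V.
Zeroing V_s shorts the top of R1 to ground, so R_th = R1 ‖ R2 = 15.91 Ω.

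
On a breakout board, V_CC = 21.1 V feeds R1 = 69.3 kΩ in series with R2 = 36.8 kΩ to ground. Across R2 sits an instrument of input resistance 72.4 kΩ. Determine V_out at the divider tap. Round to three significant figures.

V_out ≈ 5.49 V

The load sits in parallel with R2, giving an effective lower resistance R2' = R2·R_L/(R2+R_L) = 24.40 kΩ.
Now apply the divider: V_out = 21.1 × 0.2604 = 5.494 V.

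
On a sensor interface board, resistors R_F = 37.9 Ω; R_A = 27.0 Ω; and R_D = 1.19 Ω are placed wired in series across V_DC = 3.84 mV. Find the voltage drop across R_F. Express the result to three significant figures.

V ≈ 2.20 mV

Series total: ΣR = 37.9 + 27.0 + 1.19 = 66.09 Ω.
Voltage divider: V = V_DC · (37.90 / 66.09) = 3.84 × 0.5735 = 2.202 mV.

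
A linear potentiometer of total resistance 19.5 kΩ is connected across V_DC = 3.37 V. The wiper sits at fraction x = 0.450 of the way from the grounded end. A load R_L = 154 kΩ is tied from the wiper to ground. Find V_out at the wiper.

V_out ≈ 1.47 V

The pot divides into 10.73 kΩ above the wiper and 8.775 kΩ below.
R_L loads the lower segment: effective lower R = 8.302 kΩ.
Loaded-divider output: V_out = 3.37 × 0.4363 = 1.470 V.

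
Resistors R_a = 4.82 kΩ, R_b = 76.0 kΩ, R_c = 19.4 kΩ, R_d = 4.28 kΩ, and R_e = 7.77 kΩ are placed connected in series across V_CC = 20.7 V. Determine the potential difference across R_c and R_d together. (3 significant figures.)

Series total: ΣR = 4.82 + 76.0 + 19.4 + 4.28 + 7.77 = 112.3 kΩ.
R_{R_c..R_d} = 19.4 + 4.28 = 23.68 kΩ.
Voltage divider: V = V_CC · (23.68 / 112.3) = 20.7 × 0.2109 = 4.366 V.

V ≈ 4.37 V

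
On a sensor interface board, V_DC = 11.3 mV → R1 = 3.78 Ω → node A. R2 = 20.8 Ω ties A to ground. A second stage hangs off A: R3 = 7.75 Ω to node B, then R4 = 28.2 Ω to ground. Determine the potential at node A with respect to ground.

V_A ≈ 8.78 mV

Node A sees R2 in parallel with the series input of stage 2, R3 + R4 = 35.95 Ω.
R2 ‖ (R3+R4) = 13.18 Ω.
So V_A = 11.3 × 0.7771 = 8.781 mV.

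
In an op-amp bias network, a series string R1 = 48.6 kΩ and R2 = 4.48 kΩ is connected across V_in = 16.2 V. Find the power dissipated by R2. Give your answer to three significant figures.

ΣR = 53.08 kΩ → I = 16.2/53.08 = 0.3052 mA.
P = I²R = 0.09315 × 4.48 = 0.4173 mW.

P ≈ 0.417 mW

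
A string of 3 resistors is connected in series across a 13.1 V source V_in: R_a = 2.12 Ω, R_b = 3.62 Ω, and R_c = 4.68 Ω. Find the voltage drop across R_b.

V ≈ 4.55 V

ΣR = 2.12 + 3.62 + 4.68 = 10.42 Ω.
V = V_in · R/ΣR = 13.1 × 0.3474 = 4.551 V.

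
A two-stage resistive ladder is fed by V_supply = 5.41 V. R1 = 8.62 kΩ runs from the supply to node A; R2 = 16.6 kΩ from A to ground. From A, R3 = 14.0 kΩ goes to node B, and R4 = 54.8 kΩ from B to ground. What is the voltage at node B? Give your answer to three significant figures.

The second stage (R3 + R4 = 68.80 kΩ) loads node A in parallel with R2.
Effective lower resistance at A: R2 ‖ 68.80 = 13.37 kΩ.
First divider: V_A = V_supply · 13.37/(8.62 + 13.37) = 3.290 V.
V_B = V_A × 0.7965 = 2.620 V.

V_B ≈ 2.62 V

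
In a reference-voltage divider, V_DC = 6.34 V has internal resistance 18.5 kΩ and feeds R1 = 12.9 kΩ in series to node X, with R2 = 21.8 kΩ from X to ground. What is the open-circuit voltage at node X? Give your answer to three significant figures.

R1' = 18.5 + 12.9 = 31.40 kΩ (source resistance + R1).
V_th is the unloaded tap voltage: V_DC · R2/(R1'+R2) = 6.34 × 0.4098 = 2.598 V.

V_th ≈ 2.60 V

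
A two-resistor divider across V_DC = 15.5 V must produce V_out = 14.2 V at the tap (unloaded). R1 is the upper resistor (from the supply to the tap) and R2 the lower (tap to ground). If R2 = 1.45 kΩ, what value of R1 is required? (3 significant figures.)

V_out/V_DC = R2/(R1+R2) = 0.9161.
Rearranging, R1 = R2·(1−k)/k = 1.45 × 0.09155 = 0.1327 kΩ.

R1 ≈ 0.133 kΩ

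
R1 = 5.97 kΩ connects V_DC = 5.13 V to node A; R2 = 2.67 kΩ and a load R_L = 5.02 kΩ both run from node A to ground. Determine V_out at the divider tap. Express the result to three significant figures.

V_out ≈ 1.16 V

First combine the lower leg with the load: R2 ‖ R_L = 1.743 kΩ.
Then V_out = V_DC · R2'/(R1 + R2') = 5.13 × 1.743/7.713 = 1.159 V.
(Unloaded it would be 1.59 V; the load pulls it down.)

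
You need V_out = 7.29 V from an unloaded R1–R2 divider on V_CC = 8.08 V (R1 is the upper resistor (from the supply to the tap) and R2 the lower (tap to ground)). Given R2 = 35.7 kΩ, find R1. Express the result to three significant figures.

R1 ≈ 3.87 kΩ

The divider ratio is R2/(R1+R2) = 7.29/8.08 = 0.9022.
R1 = R2·(1/k − 1) = 35.7 × 0.1084 = 3.869 kΩ.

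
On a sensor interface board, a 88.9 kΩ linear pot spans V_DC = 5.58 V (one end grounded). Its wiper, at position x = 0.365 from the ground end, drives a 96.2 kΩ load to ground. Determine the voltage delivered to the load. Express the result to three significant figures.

Split the track: R_lower = x·R_p = 32.45 kΩ, R_upper = (1−x)·R_p = 56.45 kΩ.
R_L loads the lower segment: effective lower R = 24.26 kΩ.
V_out = 5.58 × 24.26/(56.45 + 24.26) = 1.677 V.
(Unloaded: V_out = x·V_DC = 2.04 V.)

V_out ≈ 1.68 V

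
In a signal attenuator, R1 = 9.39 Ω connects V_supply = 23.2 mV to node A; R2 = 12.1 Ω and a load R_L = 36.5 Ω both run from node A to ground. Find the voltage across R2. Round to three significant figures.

V_out ≈ 11.4 mV

First combine the lower leg with the load: R2 ‖ R_L = 9.087 Ω.
Voltage divider with the loaded lower leg: V_out = 23.2 × 9.087/(9.39 + 9.087) = 23.2 × 0.4918 = 11.41 mV.
(Unloaded it would be 13.1 mV; the load pulls it down.)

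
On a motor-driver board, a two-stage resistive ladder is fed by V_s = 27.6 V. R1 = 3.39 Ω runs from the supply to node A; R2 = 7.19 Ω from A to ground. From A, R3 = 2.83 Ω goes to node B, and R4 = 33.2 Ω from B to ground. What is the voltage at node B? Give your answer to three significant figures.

V_B ≈ 16.2 V

Looking into the second stage from A: R3 + R4 = 36.03 Ω appears in parallel with R2.
R2 ‖ (R3+R4) = 5.994 Ω.
First divider: V_A = V_s · 5.994/(3.39 + 5.994) = 17.63 V.
V_B = V_A × 0.9215 = 16.24 V.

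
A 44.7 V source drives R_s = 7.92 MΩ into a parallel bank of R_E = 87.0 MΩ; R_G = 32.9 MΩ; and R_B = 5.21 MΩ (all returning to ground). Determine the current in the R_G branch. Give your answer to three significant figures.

Combine the parallel branches: R_p = (1/87.0 + 1/32.9 + 1/5.21)⁻¹ = 4.277 MΩ.
Node voltage V_A = V_in · R_p/(R_s + R_p) = 44.7 × 0.3506 = 15.67 V.
I(R_G) = V_A / R_G = 15.67/32.9 = 0.4764 µA.

I ≈ 0.476 µA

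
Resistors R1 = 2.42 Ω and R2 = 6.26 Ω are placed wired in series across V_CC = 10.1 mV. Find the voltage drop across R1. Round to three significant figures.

ΣR = 2.42 + 6.26 = 8.680 Ω.
Voltage divider: V = V_CC · (2.420 / 8.680) = 10.1 × 0.2788 = 2.816 mV.

V ≈ 2.82 mV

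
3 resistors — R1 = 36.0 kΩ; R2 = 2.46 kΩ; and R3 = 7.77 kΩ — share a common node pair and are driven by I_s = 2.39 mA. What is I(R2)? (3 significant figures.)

ΣG = 1/36.0 + 1/2.46 + 1/7.77 = 0.5630.
R2 takes the fraction G_k/ΣG = 0.4065/0.5630 = 0.7221, so I = 2.39 × 0.7221 = 1.726 mA.

I ≈ 1.73 mA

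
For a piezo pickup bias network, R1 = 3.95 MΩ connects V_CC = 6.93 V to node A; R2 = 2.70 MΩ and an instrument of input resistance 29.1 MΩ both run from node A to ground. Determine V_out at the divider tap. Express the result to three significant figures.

V_out ≈ 2.67 V

First combine the lower leg with the load: R2 ‖ R_L = 2.471 MΩ.
Voltage divider with the loaded lower leg: V_out = 6.93 × 2.471/(3.95 + 2.471) = 6.93 × 0.3848 = 2.667 V.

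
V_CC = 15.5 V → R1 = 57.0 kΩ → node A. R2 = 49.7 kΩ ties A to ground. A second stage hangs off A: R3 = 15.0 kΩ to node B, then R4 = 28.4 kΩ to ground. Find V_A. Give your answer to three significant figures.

V_A ≈ 4.48 V

Looking into the second stage from A: R3 + R4 = 43.40 kΩ appears in parallel with R2.
R2 ‖ (R3+R4) = 23.17 kΩ.
So V_A = 15.5 × 0.2890 = 4.479 V.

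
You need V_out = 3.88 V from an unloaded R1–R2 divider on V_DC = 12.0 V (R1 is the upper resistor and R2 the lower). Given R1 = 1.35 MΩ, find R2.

R2 ≈ 0.645 MΩ

V_out/V_DC = R2/(R1+R2) = 0.3233.
R2 = R1 · 0.3233/(1 − 0.3233) = 0.6451 MΩ.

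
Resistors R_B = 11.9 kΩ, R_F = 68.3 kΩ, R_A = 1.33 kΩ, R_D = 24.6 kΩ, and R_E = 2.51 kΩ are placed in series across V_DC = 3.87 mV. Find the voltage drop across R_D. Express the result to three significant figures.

V ≈ 0.876 mV

ΣR = 11.9 + 68.3 + 1.33 + 24.6 + 2.51 = 108.6 kΩ.
By the voltage-divider rule, V = 3.87 × 24.60/108.6 = 0.8763 mV.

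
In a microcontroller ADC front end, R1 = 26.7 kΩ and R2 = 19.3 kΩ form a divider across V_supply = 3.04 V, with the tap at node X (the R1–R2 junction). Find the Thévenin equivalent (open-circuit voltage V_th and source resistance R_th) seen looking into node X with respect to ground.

V_th is the unloaded tap voltage: V_supply · R2/(R1+R2) = 3.04 × 0.4196 = 1.275 V.
Looking into X with the source shorted: R_th = R1·R2/(R1+R2) = 26.70 × 19.3/46.00 = 11.20 kΩ.

V_th ≈ 1.28 V, R_th ≈ 11.2 kΩ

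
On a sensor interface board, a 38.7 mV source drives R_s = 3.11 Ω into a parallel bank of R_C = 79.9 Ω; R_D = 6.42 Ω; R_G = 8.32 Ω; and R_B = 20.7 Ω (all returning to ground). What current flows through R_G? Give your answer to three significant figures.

I ≈ 2.27 mA

Combine the parallel branches: R_p = (1/79.9 + 1/6.42 + 1/8.32 + 1/20.7)⁻¹ = 2.969 Ω.
V_A = 38.7 × 2.969/6.079 = 18.90 mV.
I(R_G) = V_A / R_G = 18.90/8.32 = 2.272 mA.
(Equivalently: I_total = 6.366 mA, then current-divider fraction G_k/ΣG = 0.3569.)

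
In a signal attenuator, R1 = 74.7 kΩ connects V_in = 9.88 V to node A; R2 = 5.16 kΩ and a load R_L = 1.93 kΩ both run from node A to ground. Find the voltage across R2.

V_out ≈ 0.182 V

First combine the lower leg with the load: R2 ‖ R_L = 1.405 kΩ.
Now apply the divider: V_out = 9.88 × 0.01846 = 0.1824 V.
(Unloaded it would be 0.638 V; the load pulls it down.)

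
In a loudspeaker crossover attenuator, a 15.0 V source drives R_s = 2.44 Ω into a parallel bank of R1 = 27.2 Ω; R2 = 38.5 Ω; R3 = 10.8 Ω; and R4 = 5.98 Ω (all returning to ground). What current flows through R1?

Equivalent of the parallel group: R_p = 3.100 Ω.
Node voltage V_A = V_CC · R_p/(R_s + R_p) = 15.0 × 0.5596 = 8.394 V.
Branch current I = V_A/R1 = 8.394/27.2 = 0.3086 A.

I ≈ 0.309 A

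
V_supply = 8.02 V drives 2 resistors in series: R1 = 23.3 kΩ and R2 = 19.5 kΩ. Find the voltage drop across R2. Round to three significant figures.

V ≈ 3.65 V

Total series resistance ΣR = 23.3 + 19.5 = 42.80 kΩ.
By the voltage-divider rule, V = 8.02 × 19.50/42.80 = 3.654 V.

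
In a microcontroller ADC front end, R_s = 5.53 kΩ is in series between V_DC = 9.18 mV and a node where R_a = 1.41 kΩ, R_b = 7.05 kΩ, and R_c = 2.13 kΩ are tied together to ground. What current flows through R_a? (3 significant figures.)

Equivalent of the parallel group: R_p = 0.7573 kΩ.
V_A = 9.18 × 0.7573/6.287 = 1.106 mV.
I(R_a) = V_A / R_a = 1.106/1.41 = 0.7842 µA.

I ≈ 0.784 µA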